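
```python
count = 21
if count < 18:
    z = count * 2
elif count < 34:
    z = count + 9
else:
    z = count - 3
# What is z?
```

Trace:
`count = 21` → count = 21
`if count < 18: ...` → count < 18 is False, count < 34 is True → z = 30
So z = 30

Answer: 30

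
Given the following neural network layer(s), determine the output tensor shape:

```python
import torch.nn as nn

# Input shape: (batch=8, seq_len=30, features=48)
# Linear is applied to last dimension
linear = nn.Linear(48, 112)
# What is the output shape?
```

Input: (8, 30, 48) -> Output: (8, 30, 112)

Answer: (8, 30, 112)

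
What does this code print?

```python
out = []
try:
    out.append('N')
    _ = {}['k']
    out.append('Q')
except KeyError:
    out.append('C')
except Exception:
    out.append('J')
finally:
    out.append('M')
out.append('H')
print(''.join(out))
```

Execution trace: 'N' (try body) → 'C' (except KeyError) → 'M' (finally) → 'H' (after the try/except). Output: NCMH

Answer: NCMH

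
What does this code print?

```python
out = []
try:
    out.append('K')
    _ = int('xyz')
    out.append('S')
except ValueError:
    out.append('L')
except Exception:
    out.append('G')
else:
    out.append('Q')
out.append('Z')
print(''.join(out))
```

Execution trace: 'K' (try body) → 'L' (except ValueError) → 'Z' (after the try/except). Output: KLZ

Answer: KLZ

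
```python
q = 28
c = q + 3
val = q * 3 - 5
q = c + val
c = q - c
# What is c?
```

Trace:
`q = 28` → q = 28
`c = q + 3` → c = 31
`val = q * 3 - 5` → val = 79
`q = c + val` → q = 110
`c = q - c` → c = 79
So c = 79

Answer: 79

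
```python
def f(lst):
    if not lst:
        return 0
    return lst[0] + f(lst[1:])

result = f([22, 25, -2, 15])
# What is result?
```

22 + 25 + (-2) + 15 + 0 = 60

Answer: 60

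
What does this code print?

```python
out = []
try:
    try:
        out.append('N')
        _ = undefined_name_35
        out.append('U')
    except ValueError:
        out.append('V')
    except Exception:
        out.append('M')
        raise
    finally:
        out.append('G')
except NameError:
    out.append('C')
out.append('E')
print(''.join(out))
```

Execution trace: 'N' (inner try body) → 'M' (inner except Exception) → 'G' (inner finally) → 'C' (outer except NameError) → 'E' (after the try/except). Output: NMGCE

Answer: NMGCE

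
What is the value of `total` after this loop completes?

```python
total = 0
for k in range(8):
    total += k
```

Sum of 0 to 7 = 28
`total` takes the values: 0 → 1 → 3 → 6 → 10 → 15 → 21 → 28

Answer: 28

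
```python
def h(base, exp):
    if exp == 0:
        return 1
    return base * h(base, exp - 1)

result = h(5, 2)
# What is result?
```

h(5, 2) = 5 * 5 = 25

Answer: 25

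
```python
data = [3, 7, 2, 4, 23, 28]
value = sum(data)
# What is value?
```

Trace:
`data = [3, 7, 2, 4, 23, 28]` → data = [3, 7, 2, 4, 23, 28]
`value = sum(data)` → value = 67
So value = 67

Answer: 67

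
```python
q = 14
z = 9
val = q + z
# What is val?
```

Trace:
`q = 14` → q = 14
`z = 9` → z = 9
`val = q + z` → val = 23
So val = 23

Answer: 23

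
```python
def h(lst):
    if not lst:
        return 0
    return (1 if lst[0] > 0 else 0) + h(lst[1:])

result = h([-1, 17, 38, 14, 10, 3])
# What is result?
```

Count of positive elements in [-1, 17, 38, 14, 10, 3] = 5

Answer: 5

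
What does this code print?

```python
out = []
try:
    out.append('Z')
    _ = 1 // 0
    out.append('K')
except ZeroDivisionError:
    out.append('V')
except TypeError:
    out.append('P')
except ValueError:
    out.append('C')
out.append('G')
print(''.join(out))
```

Execution trace: 'Z' (try body) → 'V' (except ZeroDivisionError) → 'G' (after the try/except). Output: ZVG

Answer: ZVG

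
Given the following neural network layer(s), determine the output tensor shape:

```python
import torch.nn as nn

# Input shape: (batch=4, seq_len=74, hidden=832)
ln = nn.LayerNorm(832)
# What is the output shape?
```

Input: (4, 74, 832) -> Output: (4, 74, 832)

Answer: (4, 74, 832)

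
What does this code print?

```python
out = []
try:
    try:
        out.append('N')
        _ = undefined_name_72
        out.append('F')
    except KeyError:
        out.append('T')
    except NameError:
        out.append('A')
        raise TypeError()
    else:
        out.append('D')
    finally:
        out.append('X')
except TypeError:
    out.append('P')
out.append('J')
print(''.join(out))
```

Execution trace: 'N' (inner try body) → 'A' (inner except NameError) → 'X' (inner finally) → 'P' (outer except TypeError) → 'J' (after the try/except). Output: NAXPJ

Answer: NAXPJ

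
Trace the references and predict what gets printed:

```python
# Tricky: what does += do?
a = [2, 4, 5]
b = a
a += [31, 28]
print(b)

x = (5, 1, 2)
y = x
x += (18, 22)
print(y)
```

Key concept: += behavior differs for mutable vs immutable.
Step by step:
`a = [2, 4, 5]` → a = [2, 4, 5]
`b = a` → b = [2, 4, 5] (same object as a)
`a += [31, 28]` → a = [2, 4, 5, 31, 28] (same object as b); b = [2, 4, 5, 31, 28] (same object as a)
`print(b)` → prints [2, 4, 5, 31, 28]
`x = (5, 1, 2)` → x = (5, 1, 2)
`y = x` → y = (5, 1, 2)
`x += (18, 22)` → x = (5, 1, 2, 18, 22)
`print(y)` → prints (5, 1, 2)

Answer:
[2, 4, 5, 31, 28]
(5, 1, 2)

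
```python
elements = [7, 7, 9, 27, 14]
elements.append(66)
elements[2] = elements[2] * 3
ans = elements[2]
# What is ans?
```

Trace:
`elements = [7, 7, 9, 27, 14]` → elements = [7, 7, 9, 27, 14]
`elements.append(66)` → elements = [7, 7, 9, 27, 14, 66]
`elements[2] = elements[2] * 3` → elements = [7, 7, 27, 27, 14, 66]
`ans = elements[2]` → ans = 27
So ans = 27

Answer: 27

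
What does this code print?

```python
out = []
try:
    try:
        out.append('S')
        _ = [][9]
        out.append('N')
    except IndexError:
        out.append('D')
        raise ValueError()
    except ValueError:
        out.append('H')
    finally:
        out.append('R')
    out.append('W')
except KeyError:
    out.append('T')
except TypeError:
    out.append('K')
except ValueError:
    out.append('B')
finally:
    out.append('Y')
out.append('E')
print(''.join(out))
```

Execution trace: 'S' (inner try body) → 'D' (inner except IndexError) → 'R' (inner finally) → 'B' (except ValueError) → 'Y' (finally) → 'E' (after the try/except). Output: SDRBYE

Answer: SDRBYE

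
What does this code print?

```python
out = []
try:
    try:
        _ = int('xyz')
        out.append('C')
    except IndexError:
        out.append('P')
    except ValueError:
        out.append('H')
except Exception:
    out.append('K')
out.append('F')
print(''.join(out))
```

Execution trace: 'H' (inner except ValueError) → 'F' (after the try/except). Output: HF

Answer: HF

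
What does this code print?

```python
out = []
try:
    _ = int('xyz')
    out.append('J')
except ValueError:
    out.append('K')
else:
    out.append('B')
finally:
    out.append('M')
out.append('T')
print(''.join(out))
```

Execution trace: 'K' (except ValueError) → 'M' (finally) → 'T' (after the try/except). Output: KMT

Answer: KMT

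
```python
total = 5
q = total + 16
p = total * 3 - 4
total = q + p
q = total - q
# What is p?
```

Trace:
`total = 5` → total = 5
`q = total + 16` → q = 21
`p = total * 3 - 4` → p = 11
`total = q + p` → total = 32
`q = total - q` → q = 11
So p = 11

Answer: 11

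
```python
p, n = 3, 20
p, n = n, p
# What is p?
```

Trace:
`p, n = 3, 20` → p = 3; n = 20
`p, n = n, p` → p = 20; n = 3
So p = 20

Answer: 20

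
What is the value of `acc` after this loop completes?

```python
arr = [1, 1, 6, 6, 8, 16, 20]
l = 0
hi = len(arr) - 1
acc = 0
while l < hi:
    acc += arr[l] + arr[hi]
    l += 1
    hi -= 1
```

Sum of pairs from ends
`acc` takes the values: 0 → 21 → 38 → 52

Answer: 52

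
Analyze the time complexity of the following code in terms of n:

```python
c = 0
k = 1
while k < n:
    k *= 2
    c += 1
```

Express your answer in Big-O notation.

Each loop level contributes: log n. Multiplying the contributions gives O(log n).

Answer: O(log n)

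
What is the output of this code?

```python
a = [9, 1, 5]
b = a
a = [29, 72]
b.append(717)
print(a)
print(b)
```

Key concept: rebinding vs mutation: a is rebound to a new list, b still points at the original.
Step by step:
`a = [9, 1, 5]` → a = [9, 1, 5]
`b = a` → b = [9, 1, 5] (same object as a)
`a = [29, 72]` → a = [29, 72]
`b.append(717)` → b = [9, 1, 5, 717]
`print(a)` → prints [29, 72]
`print(b)` → prints [9, 1, 5, 717]

Answer:
[29, 72]
[9, 1, 5, 717]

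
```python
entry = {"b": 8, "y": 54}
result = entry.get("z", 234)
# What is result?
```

Trace:
`entry = {"b": 8, "y": 54}` → entry = {'b': 8, 'y': 54}
`result = entry.get("z", 234)` → result = 234
So result = 234

Answer: 234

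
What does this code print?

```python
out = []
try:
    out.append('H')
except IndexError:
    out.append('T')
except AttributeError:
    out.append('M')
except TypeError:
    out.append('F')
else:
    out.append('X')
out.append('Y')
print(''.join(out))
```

Execution trace: 'H' (try body, no exception) → 'X' (else) → 'Y' (after the try/except). Output: HXY

Answer: HXY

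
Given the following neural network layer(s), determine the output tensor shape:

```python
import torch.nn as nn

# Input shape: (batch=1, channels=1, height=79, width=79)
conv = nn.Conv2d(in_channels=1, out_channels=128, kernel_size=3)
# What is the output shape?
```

Input: (1, 1, 79, 79) -> Output: (1, 128, 77, 77)

Answer: (1, 128, 77, 77)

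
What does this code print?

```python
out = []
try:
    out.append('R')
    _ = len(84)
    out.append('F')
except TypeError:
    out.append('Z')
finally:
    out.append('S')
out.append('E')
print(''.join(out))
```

Execution trace: 'R' (try body) → 'Z' (except TypeError) → 'S' (finally) → 'E' (after the try/except). Output: RZSE

Answer: RZSE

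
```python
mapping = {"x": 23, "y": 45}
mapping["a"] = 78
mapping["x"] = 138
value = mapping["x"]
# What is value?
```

Trace:
`mapping = {"x": 23, "y": 45}` → mapping = {'x': 23, 'y': 45}
`mapping["a"] = 78` → mapping = {'x': 23, 'y': 45, 'a': 78}
`mapping["x"] = 138` → mapping = {'x': 138, 'y': 45, 'a': 78}
`value = mapping["x"]` → value = 138
So value = 138

Answer: 138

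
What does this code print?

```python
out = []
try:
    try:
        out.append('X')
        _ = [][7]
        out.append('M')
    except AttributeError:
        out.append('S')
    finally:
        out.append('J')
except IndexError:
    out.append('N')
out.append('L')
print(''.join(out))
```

Execution trace: 'X' (inner try body) → 'J' (inner finally) → 'N' (outer except IndexError) → 'L' (after the try/except). Output: XJNL

Answer: XJNL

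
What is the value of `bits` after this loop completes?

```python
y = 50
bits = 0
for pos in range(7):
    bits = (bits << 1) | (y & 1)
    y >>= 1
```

Reverse lowest 7 bits of 50
`bits` takes the values: 0 → 1 → 2 → 4 → 9 → 19 → 38

Answer: 38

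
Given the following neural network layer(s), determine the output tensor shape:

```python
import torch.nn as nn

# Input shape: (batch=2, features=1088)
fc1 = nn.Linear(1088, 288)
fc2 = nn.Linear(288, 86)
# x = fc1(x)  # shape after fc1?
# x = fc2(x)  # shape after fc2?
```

Input: (2, 1088) -> after fc1: (2, 288) -> Output: (2, 86)

Answer: (2, 86)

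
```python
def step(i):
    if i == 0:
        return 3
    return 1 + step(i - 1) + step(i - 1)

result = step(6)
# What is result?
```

step(i) = 1 + 2·step(i-1), step(0)=3. Closed form: (3+1)·2^6 - 1 = 255.

Answer: 255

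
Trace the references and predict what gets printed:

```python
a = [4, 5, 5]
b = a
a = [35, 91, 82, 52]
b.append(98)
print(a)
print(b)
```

Key concept: rebinding vs mutation: a is rebound to a new list, b still points at the original.
Step by step:
`a = [4, 5, 5]` → a = [4, 5, 5]
`b = a` → b = [4, 5, 5] (same object as a)
`a = [35, 91, 82, 52]` → a = [35, 91, 82, 52]
`b.append(98)` → b = [4, 5, 5, 98]
`print(a)` → prints [35, 91, 82, 52]
`print(b)` → prints [4, 5, 5, 98]

Answer:
[35, 91, 82, 52]
[4, 5, 5, 98]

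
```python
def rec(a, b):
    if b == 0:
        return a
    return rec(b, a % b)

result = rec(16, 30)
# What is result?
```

rec(16, 30) -> rec(30, 16) -> rec(16, 14) -> rec(14, 2) -> rec(2, 0) -> 2

Answer: 2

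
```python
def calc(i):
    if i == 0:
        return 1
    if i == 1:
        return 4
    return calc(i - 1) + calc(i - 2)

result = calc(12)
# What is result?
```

Build up from base cases: calc(0)=1, calc(1)=4, calc(2)=5, calc(3)=9, calc(4)=14, calc(5)=23, calc(6)=37, ..., calc(12)=665

Answer: 665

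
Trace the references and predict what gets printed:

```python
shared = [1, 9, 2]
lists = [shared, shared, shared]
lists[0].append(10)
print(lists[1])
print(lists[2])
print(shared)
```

Key concept: list of same reference.
Step by step:
`shared = [1, 9, 2]` → shared = [1, 9, 2]
`lists = [shared, shared, shared]` → lists = [[1, 9, 2], [1, 9, 2], [1, 9, 2]]
`lists[0].append(10)` → shared = [1, 9, 2, 10]; lists = [[1, 9, 2, 10], [1, 9, 2, 10], [1, 9, 2, 10]]
`print(lists[1])` → prints [1, 9, 2, 10]
`print(lists[2])` → prints [1, 9, 2, 10]
`print(shared)` → prints [1, 9, 2, 10]

Answer:
[1, 9, 2, 10]
[1, 9, 2, 10]
[1, 9, 2, 10]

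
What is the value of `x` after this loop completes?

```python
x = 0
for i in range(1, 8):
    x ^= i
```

XOR of 1 to 7
`x` takes the values: 0 → 1 → 3 → 0 → 4 → 1 → 7 → 0

Answer: 0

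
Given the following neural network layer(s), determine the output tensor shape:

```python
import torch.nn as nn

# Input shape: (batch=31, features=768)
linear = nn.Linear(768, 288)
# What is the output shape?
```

Input: (31, 768) -> Output: (31, 288)

Answer: (31, 288)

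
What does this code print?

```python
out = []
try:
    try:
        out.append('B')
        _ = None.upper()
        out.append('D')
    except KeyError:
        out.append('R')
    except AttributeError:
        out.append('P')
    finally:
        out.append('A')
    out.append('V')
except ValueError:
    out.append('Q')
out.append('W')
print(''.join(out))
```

Execution trace: 'B' (inner try body) → 'P' (inner except AttributeError) → 'A' (inner finally) → 'V' (try body, no exception) → 'W' (after the try/except). Output: BPAVW

Answer: BPAVW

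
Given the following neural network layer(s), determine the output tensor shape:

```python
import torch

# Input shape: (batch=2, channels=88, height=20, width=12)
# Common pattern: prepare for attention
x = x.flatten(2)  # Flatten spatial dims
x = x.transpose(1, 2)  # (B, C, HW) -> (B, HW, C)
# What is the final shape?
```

Input: (2, 88, 20, 12) -> after flatten(2): (2, 88, 240) -> Output: (2, 240, 88)

Answer: (2, 240, 88)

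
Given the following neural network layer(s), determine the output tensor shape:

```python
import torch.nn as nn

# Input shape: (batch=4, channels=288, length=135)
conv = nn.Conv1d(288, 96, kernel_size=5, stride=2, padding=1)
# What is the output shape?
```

Input: (4, 288, 135) -> Output: (4, 96, 67)

Answer: (4, 96, 67)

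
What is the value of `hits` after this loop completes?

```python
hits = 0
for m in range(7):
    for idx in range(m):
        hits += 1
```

Triangle number: 0+1+2+...+6
`hits` takes the values: 0 → 1 → 2 → 3 → 4 → 5 → 6 → 7 → 8 → 9 → 10 → 11 → 12 → 13 → 14 → 15 → 16 → 17 → 18 → 19 → 20 → 21

Answer: 21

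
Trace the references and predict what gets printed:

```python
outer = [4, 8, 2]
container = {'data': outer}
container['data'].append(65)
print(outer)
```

Key concept: dict holds reference to list.
Step by step:
`outer = [4, 8, 2]` → outer = [4, 8, 2]
`container = {'data': outer}` → container = {'data': [4, 8, 2]}
`container['data'].append(65)` → outer = [4, 8, 2, 65]; container = {'data': [4, 8, 2, 65]}
`print(outer)` → prints [4, 8, 2, 65]

Answer: [4, 8, 2, 65]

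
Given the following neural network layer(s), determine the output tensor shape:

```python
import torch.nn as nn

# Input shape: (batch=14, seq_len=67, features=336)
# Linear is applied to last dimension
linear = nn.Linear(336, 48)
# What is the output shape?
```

Input: (14, 67, 336) -> Output: (14, 67, 48)

Answer: (14, 67, 48)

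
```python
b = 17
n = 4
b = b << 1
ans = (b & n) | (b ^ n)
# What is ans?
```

Trace:
`b = 17` → b = 17
`n = 4` → n = 4
`b = b << 1` → b = 34
`ans = (b & n) | (b ^ n)` → ans = 38
So ans = 38

Answer: 38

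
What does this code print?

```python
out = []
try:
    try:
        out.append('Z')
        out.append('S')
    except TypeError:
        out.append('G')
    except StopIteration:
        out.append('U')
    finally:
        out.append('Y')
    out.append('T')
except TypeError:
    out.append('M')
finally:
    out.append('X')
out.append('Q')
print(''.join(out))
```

Execution trace: 'Z' (inner try body) → 'S' (inner try body, no exception) → 'Y' (inner finally) → 'T' (try body, no exception) → 'X' (finally) → 'Q' (after the try/except). Output: ZSYTXQ

Answer: ZSYTXQ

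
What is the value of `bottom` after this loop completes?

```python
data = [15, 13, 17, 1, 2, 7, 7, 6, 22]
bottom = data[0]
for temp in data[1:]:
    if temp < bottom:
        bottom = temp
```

Minimum of [15, 13, 17, 1, 2, 7, 7, 6, 22]
`bottom` takes the values: 15 → 13 → 1

Answer: 1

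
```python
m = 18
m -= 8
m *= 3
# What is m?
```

Trace:
`m = 18` → m = 18
`m -= 8` → m = 10
`m *= 3` → m = 30
So m = 30

Answer: 30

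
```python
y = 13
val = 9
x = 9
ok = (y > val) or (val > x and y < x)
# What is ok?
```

Trace:
`y = 13` → y = 13
`val = 9` → val = 9
`x = 9` → x = 9
`ok = (y > val) or (val > x and y < x)` → ok = True
So ok = True

Answer: True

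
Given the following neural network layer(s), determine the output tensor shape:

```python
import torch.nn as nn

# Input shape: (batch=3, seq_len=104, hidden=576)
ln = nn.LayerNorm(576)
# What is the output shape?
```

Input: (3, 104, 576) -> Output: (3, 104, 576)

Answer: (3, 104, 576)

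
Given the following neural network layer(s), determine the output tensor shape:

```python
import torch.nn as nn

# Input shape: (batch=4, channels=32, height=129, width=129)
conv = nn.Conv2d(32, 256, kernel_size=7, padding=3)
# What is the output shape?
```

Input: (4, 32, 129, 129) -> Output: (4, 256, 129, 129)

Answer: (4, 256, 129, 129)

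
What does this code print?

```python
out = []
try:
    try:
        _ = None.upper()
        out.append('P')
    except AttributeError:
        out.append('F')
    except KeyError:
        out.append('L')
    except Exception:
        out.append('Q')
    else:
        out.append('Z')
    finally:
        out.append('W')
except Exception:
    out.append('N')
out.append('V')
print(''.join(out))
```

Execution trace: 'F' (inner except AttributeError) → 'W' (inner finally) → 'V' (after the try/except). Output: FWV

Answer: FWV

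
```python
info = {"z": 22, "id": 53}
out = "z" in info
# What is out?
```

Trace:
`info = {"z": 22, "id": 53}` → info = {'z': 22, 'id': 53}
`out = "z" in info` → out = True
So out = True

Answer: True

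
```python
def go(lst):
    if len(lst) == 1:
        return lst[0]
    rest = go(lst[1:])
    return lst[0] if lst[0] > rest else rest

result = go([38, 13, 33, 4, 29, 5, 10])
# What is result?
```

Recursive max over [38, 13, 33, 4, 29, 5, 10] = 38

Answer: 38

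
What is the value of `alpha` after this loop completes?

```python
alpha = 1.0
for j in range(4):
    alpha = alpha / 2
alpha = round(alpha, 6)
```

Halving LR 4 times: 1 / 2^4
`alpha` takes the values: 1.0 → 0.5 → 0.25 → 0.125 → 0.0625

Answer: 0.0625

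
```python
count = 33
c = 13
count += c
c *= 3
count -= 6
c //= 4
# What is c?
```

Trace:
`count = 33` → count = 33
`c = 13` → c = 13
`count += c` → count = 46
`c *= 3` → c = 39
`count -= 6` → count = 40
`c //= 4` → c = 9
So c = 9

Answer: 9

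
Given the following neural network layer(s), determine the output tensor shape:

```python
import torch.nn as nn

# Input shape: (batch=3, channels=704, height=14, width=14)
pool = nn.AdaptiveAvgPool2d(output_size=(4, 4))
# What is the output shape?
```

Input: (3, 704, 14, 14) -> Output: (3, 704, 4, 4)

Answer: (3, 704, 4, 4)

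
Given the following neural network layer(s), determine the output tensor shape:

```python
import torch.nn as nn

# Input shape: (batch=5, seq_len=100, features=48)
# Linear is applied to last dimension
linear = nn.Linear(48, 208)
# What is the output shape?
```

Input: (5, 100, 48) -> Output: (5, 100, 208)

Answer: (5, 100, 208)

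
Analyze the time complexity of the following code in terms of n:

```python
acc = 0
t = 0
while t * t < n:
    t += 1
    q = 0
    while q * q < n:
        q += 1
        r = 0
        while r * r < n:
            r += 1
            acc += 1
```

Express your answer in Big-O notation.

Each loop level contributes: √n × √n × √n. Multiplying the contributions gives O(n√n).

Answer: O(n√n)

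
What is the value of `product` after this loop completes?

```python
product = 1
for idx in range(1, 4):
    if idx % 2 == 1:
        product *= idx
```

Product of odd numbers 1 to 3
`product` takes the values: 1 → 3

Answer: 3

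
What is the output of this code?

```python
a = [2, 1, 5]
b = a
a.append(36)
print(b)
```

Key concept: basic list aliasing.
Step by step:
`a = [2, 1, 5]` → a = [2, 1, 5]
`b = a` → b = [2, 1, 5] (same object as a)
`a.append(36)` → a = [2, 1, 5, 36] (same object as b); b = [2, 1, 5, 36] (same object as a)
`print(b)` → prints [2, 1, 5, 36]

Answer: [2, 1, 5, 36]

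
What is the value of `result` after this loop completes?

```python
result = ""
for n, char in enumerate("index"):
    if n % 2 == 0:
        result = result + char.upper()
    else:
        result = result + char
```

Uppercase even positions in 'index'
`result` takes the values: "" → "I" → "In" → "InD" → "InDe" → "InDeX"

Answer: "InDeX"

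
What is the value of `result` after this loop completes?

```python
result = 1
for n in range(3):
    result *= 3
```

3^3 = 27
`result` takes the values: 1 → 3 → 9 → 27

Answer: 27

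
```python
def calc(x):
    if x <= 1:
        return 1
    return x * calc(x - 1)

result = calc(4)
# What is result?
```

calc(4) = 4 * 3 * 2 * 1 = 24

Answer: 24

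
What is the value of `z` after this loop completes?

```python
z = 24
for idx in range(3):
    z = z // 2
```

Halve 3 times: 24 // 2^3 = 3
`z` takes the values: 24 → 12 → 6 → 3

Answer: 3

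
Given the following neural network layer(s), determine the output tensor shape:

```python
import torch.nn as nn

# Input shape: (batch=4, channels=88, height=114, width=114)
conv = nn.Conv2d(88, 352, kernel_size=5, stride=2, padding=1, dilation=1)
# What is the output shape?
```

Input: (4, 88, 114, 114) -> Output: (4, 352, 56, 56)

Answer: (4, 352, 56, 56)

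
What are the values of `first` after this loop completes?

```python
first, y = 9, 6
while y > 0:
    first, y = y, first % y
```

GCD of 9 and 6
`first` takes the values: 9 → 6 → 3

Answer: 3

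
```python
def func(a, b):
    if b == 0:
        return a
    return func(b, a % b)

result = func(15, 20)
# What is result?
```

func(15, 20) -> func(20, 15) -> func(15, 5) -> func(5, 0) -> 5

Answer: 5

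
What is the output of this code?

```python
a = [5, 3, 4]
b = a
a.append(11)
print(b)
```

Key concept: basic list aliasing.
Step by step:
`a = [5, 3, 4]` → a = [5, 3, 4]
`b = a` → b = [5, 3, 4] (same object as a)
`a.append(11)` → a = [5, 3, 4, 11] (same object as b); b = [5, 3, 4, 11] (same object as a)
`print(b)` → prints [5, 3, 4, 11]

Answer: [5, 3, 4, 11]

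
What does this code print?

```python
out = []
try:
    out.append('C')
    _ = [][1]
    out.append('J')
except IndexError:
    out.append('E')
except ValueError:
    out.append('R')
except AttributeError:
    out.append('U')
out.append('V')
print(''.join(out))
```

Execution trace: 'C' (try body) → 'E' (except IndexError) → 'V' (after the try/except). Output: CEV

Answer: CEV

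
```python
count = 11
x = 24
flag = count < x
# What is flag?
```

Trace:
`count = 11` → count = 11
`x = 24` → x = 24
`flag = count < x` → flag = True
So flag = True

Answer: True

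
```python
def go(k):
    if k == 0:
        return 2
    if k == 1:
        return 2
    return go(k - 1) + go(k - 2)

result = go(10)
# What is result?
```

Build up from base cases: go(0)=2, go(1)=2, go(2)=4, go(3)=6, go(4)=10, go(5)=16, go(6)=26, ..., go(10)=178

Answer: 178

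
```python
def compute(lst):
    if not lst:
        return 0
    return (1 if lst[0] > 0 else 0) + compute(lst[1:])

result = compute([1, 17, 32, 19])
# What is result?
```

Count of positive elements in [1, 17, 32, 19] = 4

Answer: 4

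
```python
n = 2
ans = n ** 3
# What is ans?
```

Trace:
`n = 2` → n = 2
`ans = n ** 3` → ans = 8
So ans = 8

Answer: 8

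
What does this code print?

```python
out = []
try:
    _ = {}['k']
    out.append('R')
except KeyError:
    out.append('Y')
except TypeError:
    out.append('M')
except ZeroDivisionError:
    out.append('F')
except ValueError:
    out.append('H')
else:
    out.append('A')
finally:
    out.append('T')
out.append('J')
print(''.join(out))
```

Execution trace: 'Y' (except KeyError) → 'T' (finally) → 'J' (after the try/except). Output: YTJ

Answer: YTJ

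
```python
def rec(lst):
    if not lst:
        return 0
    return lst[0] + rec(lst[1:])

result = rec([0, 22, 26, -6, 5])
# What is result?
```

0 + 22 + 26 + (-6) + 5 + 0 = 47

Answer: 47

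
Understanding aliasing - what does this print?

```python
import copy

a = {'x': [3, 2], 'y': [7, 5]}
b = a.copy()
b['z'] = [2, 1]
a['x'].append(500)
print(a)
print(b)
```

Key concept: shallow copy of dict with mutable values.
Step by step:
`a = {'x': [3, 2], 'y': [7, 5]}` → a = {'x': [3, 2], 'y': [7, 5]}
`b = a.copy()` → b = {'x': [3, 2], 'y': [7, 5]}
`b['z'] = [2, 1]` → b = {'x': [3, 2], 'y': [7, 5], 'z': [2, 1]}
`a['x'].append(500)` → a = {'x': [3, 2, 500], 'y': [7, 5]}; b = {'x': [3, 2, 500], 'y': [7, 5], 'z': [2, 1]}
`print(a)` → prints {'x': [3, 2, 500], 'y': [7, 5]}
`print(b)` → prints {'x': [3, 2, 500], 'y': [7, 5], 'z': [2, 1]}

Answer:
{'x': [3, 2, 500], 'y': [7, 5]}
{'x': [3, 2, 500], 'y': [7, 5], 'z': [2, 1]}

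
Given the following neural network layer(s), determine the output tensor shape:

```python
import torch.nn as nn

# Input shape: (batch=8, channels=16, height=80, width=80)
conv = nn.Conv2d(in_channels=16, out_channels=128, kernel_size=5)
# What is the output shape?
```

Input: (8, 16, 80, 80) -> Output: (8, 128, 76, 76)

Answer: (8, 128, 76, 76)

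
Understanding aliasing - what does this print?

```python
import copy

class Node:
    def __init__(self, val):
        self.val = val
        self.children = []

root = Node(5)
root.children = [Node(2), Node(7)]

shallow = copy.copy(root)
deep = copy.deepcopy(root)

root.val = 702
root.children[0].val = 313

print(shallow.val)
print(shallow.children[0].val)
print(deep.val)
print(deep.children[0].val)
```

Key concept: deep copy with custom objects.
Step by step:
`root = Node(5)` → root = Node(val=5, children=[])
`root.children = [Node(2), Node(7)]` → root = Node(val=5, children=[Node(val=2, children=[]), Node(val=7, children=[])])
`shallow = copy.copy(root)` → shallow = Node(val=5, children=[Node(val=2, children=[]), Node(val=7, children=[])])
`deep = copy.deepcopy(root)` → deep = Node(val=5, children=[Node(val=2, children=[]), Node(val=7, children=[])])
`root.val = 702` → root = Node(val=702, children=[Node(val=2, children=[]), Node(val=7, children=[])])
`root.children[0].val = 313` → root = Node(val=702, children=[Node(val=313, children=[]), Node(val=7, children=[])]); shallow = Node(val=5, children=[Node(val=313, children=[]), Node(val=7, children=[])])
`print(shallow.val)` → prints 5
`print(shallow.children[0].val)` → prints 313
`print(deep.val)` → prints 5
`print(deep.children[0].val)` → prints 2

Answer:
5
313
5
2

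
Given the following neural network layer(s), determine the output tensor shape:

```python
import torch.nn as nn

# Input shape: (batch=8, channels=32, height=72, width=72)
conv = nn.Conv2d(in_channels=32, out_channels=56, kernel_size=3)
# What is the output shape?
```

Input: (8, 32, 72, 72) -> Output: (8, 56, 70, 70)

Answer: (8, 56, 70, 70)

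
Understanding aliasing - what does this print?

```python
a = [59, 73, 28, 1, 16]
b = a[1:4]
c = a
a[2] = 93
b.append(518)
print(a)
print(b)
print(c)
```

Key concept: slice vs alias.
Step by step:
`a = [59, 73, 28, 1, 16]` → a = [59, 73, 28, 1, 16]
`b = a[1:4]` → b = [73, 28, 1]
`c = a` → c = [59, 73, 28, 1, 16] (same object as a)
`a[2] = 93` → a = [59, 73, 93, 1, 16] (same object as c); c = [59, 73, 93, 1, 16] (same object as a)
`b.append(518)` → b = [73, 28, 1, 518]
`print(a)` → prints [59, 73, 93, 1, 16]
`print(b)` → prints [73, 28, 1, 518]
`print(c)` → prints [59, 73, 93, 1, 16]

Answer:
[59, 73, 93, 1, 16]
[73, 28, 1, 518]
[59, 73, 93, 1, 16]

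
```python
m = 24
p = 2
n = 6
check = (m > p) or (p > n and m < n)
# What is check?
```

Trace:
`m = 24` → m = 24
`p = 2` → p = 2
`n = 6` → n = 6
`check = (m > p) or (p > n and m < n)` → check = True
So check = True

Answer: True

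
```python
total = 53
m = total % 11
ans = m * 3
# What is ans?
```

Trace:
`total = 53` → total = 53
`m = total % 11` → m = 9
`ans = m * 3` → ans = 27
So ans = 27

Answer: 27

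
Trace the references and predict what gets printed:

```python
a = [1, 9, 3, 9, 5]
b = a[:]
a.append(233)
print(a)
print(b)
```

Key concept: slice [:] creates copy.
Step by step:
`a = [1, 9, 3, 9, 5]` → a = [1, 9, 3, 9, 5]
`b = a[:]` → b = [1, 9, 3, 9, 5]
`a.append(233)` → a = [1, 9, 3, 9, 5, 233]
`print(a)` → prints [1, 9, 3, 9, 5, 233]
`print(b)` → prints [1, 9, 3, 9, 5]

Answer:
[1, 9, 3, 9, 5, 233]
[1, 9, 3, 9, 5]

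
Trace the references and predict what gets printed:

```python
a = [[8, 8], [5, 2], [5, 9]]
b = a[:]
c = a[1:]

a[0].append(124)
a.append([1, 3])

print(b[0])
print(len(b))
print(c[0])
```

Key concept: slice with nested mutation.
Step by step:
`a = [[8, 8], [5, 2], [5, 9]]` → a = [[8, 8], [5, 2], [5, 9]]
`b = a[:]` → b = [[8, 8], [5, 2], [5, 9]]
`c = a[1:]` → c = [[5, 2], [5, 9]]
`a[0].append(124)` → a = [[8, 8, 124], [5, 2], [5, 9]]; b = [[8, 8, 124], [5, 2], [5, 9]]
`a.append([1, 3])` → a = [[8, 8, 124], [5, 2], [5, 9], [1, 3]]
`print(b[0])` → prints [8, 8, 124]
`print(len(b))` → prints 3
`print(c[0])` → prints [5, 2]

Answer:
[8, 8, 124]
3
[5, 2]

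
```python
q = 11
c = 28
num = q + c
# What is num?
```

Trace:
`q = 11` → q = 11
`c = 28` → c = 28
`num = q + c` → num = 39
So num = 39

Answer: 39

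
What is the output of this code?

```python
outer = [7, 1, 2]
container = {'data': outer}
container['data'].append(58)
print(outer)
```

Key concept: dict holds reference to list.
Step by step:
`outer = [7, 1, 2]` → outer = [7, 1, 2]
`container = {'data': outer}` → container = {'data': [7, 1, 2]}
`container['data'].append(58)` → outer = [7, 1, 2, 58]; container = {'data': [7, 1, 2, 58]}
`print(outer)` → prints [7, 1, 2, 58]

Answer: [7, 1, 2, 58]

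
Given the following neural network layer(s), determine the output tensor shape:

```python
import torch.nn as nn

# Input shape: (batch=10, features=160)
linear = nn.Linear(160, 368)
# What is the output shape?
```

Input: (10, 160) -> Output: (10, 368)

Answer: (10, 368)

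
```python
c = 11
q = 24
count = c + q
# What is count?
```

Trace:
`c = 11` → c = 11
`q = 24` → q = 24
`count = c + q` → count = 35
So count = 35

Answer: 35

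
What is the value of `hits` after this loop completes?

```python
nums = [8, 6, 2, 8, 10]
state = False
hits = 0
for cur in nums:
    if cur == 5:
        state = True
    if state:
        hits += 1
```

Count elements after first 5 in [8, 6, 2, 8, 10]
`hits` takes the values: 0

Answer: 0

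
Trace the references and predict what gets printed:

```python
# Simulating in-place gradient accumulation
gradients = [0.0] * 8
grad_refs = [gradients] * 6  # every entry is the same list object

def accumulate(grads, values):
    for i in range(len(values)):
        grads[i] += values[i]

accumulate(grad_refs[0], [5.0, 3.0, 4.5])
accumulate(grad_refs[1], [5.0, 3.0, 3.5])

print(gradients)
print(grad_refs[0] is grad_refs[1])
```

Key concept: gradient accumulation aliasing.
Step by step:
`gradients = [0.0] * 8` → gradients = [0.0, 0.0, 0.0, 0.0, 0.0, 0.0, 0.0, 0.0]
`grad_refs = [gradients] * 6` → grad_refs = [[0.0, 0.0, 0.0, 0.0, 0.0, 0.0, 0.0, 0.0], [0.0, 0.0, 0.0, 0.0, 0.0, 0.0, 0.0, 0.0], [0.0, 0.0, 0.0, 0.0, 0.0, 0.0, 0.0, 0.0], [0.0, 0.0, 0.0, 0.0, 0.0, 0.0, 0.0, 0.0], [0.0, 0.0, 0.0, 0.0, 0.0, 0.0, 0.0, 0.0], [0.0, 0.0, 0.0, 0.0, 0.0, 0.0, 0.0, 0.0]]
`accumulate(grad_refs[0], [5.0, 3.0, 4.5])` → gradients = [5.0, 3.0, 4.5, 0.0, 0.0, 0.0, 0.0, 0.0]; grad_refs = [[5.0, 3.0, 4.5, 0.0, 0.0, 0.0, 0.0, 0.0], [5.0, 3.0, 4.5, 0.0, 0.0, 0.0, 0.0, 0.0], [5.0, 3.0, 4.5, 0.0, 0.0, 0.0, 0.0, 0.0], [5.0, 3.0, 4.5, 0.0, 0.0, 0.0, 0.0, 0.0], [5.0, 3.0, 4.5, 0.0, 0.0, 0.0, 0.0, 0.0], [5.0, 3.0, 4.5, 0.0, 0.0, 0.0, 0.0, 0.0]]
`accumulate(grad_refs[1], [5.0, 3.0, 3.5])` → gradients = [10.0, 6.0, 8.0, 0.0, 0.0, 0.0, 0.0, 0.0]; grad_refs = [[10.0, 6.0, 8.0, 0.0, 0.0, 0.0, 0.0, 0.0], [10.0, 6.0, 8.0, 0.0, 0.0, 0.0, 0.0, 0.0], [10.0, 6.0, 8.0, 0.0, 0.0, 0.0, 0.0, 0.0], [10.0, 6.0, 8.0, 0.0, 0.0, 0.0, 0.0, 0.0], [10.0, 6.0, 8.0, 0.0, 0.0, 0.0, 0.0, 0.0], [10.0, 6.0, 8.0, 0.0, 0.0, 0.0, 0.0, 0.0]]
`print(gradients)` → prints [10.0, 6.0, 8.0, 0.0, 0.0, 0.0, 0.0, 0.0]
`print(grad_refs[0] is grad_refs[1])` → prints True

Answer:
[10.0, 6.0, 8.0, 0.0, 0.0, 0.0, 0.0, 0.0]
True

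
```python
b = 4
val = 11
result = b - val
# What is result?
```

Trace:
`b = 4` → b = 4
`val = 11` → val = 11
`result = b - val` → result = -7
So result = -7

Answer: -7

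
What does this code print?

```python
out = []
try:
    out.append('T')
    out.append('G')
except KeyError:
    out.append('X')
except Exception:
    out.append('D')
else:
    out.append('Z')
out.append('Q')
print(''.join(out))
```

Execution trace: 'T' (try body) → 'G' (try body, no exception) → 'Z' (else) → 'Q' (after the try/except). Output: TGZQ

Answer: TGZQ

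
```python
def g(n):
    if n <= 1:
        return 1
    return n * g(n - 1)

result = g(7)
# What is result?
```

g(7) = 7 * 6 * 5 * 4 * 3 * 2 * 1 = 5040

Answer: 5040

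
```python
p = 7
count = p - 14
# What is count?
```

Trace:
`p = 7` → p = 7
`count = p - 14` → count = -7
So count = -7

Answer: -7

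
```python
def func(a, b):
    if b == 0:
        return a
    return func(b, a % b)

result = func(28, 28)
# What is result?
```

func(28, 28) -> func(28, 0) -> 28

Answer: 28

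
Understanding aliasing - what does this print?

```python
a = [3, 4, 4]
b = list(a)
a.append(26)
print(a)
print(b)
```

Key concept: list() constructor creates copy.
Step by step:
`a = [3, 4, 4]` → a = [3, 4, 4]
`b = list(a)` → b = [3, 4, 4]
`a.append(26)` → a = [3, 4, 4, 26]
`print(a)` → prints [3, 4, 4, 26]
`print(b)` → prints [3, 4, 4]

Answer:
[3, 4, 4, 26]
[3, 4, 4]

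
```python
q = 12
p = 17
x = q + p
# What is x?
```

Trace:
`q = 12` → q = 12
`p = 17` → p = 17
`x = q + p` → x = 29
So x = 29

Answer: 29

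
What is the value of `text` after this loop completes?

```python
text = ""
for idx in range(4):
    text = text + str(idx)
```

Concatenate digits 0 to 3
`text` takes the values: "" → "0" → "01" → "012" → "0123"

Answer: "0123"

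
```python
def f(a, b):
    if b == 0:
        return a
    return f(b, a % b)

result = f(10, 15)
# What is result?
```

f(10, 15) -> f(15, 10) -> f(10, 5) -> f(5, 0) -> 5

Answer: 5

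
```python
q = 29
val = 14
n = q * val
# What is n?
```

Trace:
`q = 29` → q = 29
`val = 14` → val = 14
`n = q * val` → n = 406
So n = 406

Answer: 406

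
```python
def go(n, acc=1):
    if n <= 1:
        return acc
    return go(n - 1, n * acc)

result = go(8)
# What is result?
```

Accumulator trace (n, acc): (8, 1) -> (7, 8) -> (6, 56) -> (5, 336) -> (4, 1680) -> (3, 6720) -> (2, 20160) -> (1, 40320) -> return 40320

Answer: 40320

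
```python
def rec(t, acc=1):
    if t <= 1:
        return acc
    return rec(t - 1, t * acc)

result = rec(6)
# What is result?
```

Accumulator trace (n, acc): (6, 1) -> (5, 6) -> (4, 30) -> (3, 120) -> (2, 360) -> (1, 720) -> return 720

Answer: 720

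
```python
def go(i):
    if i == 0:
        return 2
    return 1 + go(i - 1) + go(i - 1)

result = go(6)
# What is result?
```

go(i) = 1 + 2·go(i-1), go(0)=2. Closed form: (2+1)·2^6 - 1 = 191.

Answer: 191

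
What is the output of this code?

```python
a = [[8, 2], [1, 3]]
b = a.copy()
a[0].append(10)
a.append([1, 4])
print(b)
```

Key concept: shallow copy with nested lists.
Step by step:
`a = [[8, 2], [1, 3]]` → a = [[8, 2], [1, 3]]
`b = a.copy()` → b = [[8, 2], [1, 3]]
`a[0].append(10)` → a = [[8, 2, 10], [1, 3]]; b = [[8, 2, 10], [1, 3]]
`a.append([1, 4])` → a = [[8, 2, 10], [1, 3], [1, 4]]
`print(b)` → prints [[8, 2, 10], [1, 3]]

Answer: [[8, 2, 10], [1, 3]]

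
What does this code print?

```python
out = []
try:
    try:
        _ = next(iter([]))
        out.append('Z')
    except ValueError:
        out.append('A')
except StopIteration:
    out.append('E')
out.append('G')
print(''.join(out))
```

Execution trace: 'E' (outer except StopIteration) → 'G' (after the try/except). Output: EG

Answer: EG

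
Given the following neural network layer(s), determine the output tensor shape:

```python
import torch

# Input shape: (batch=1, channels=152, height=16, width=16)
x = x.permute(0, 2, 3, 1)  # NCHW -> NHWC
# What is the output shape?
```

Input: (1, 152, 16, 16) -> Output: (1, 16, 16, 152)

Answer: (1, 16, 16, 152)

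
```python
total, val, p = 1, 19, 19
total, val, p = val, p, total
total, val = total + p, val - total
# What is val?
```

Trace:
`total, val, p = 1, 19, 19` → total = 1; val = 19; p = 19
`total, val, p = val, p, total` → total = 19; val = 19; p = 1
`total, val = total + p, val - total` → total = 20; val = 0
So val = 0

Answer: 0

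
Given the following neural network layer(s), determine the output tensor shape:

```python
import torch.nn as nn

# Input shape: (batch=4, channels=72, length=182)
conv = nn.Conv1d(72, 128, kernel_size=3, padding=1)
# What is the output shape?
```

Input: (4, 72, 182) -> Output: (4, 128, 182)

Answer: (4, 128, 182)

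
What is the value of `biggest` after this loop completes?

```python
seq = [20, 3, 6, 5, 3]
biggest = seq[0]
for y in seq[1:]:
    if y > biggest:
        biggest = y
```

Maximum of [20, 3, 6, 5, 3]
`biggest` takes the values: 20

Answer: 20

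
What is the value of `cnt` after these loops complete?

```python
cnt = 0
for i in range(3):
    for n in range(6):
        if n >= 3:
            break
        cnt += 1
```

Inner breaks at 3, outer runs 3 times
`cnt` takes the values: 0 → 1 → 2 → 3 → 4 → 5 → 6 → 7 → 8 → 9

Answer: 9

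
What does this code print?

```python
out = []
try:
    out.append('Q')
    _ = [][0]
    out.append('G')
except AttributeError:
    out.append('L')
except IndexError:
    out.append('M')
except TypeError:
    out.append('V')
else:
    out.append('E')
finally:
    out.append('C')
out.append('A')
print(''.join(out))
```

Execution trace: 'Q' (try body) → 'M' (except IndexError) → 'C' (finally) → 'A' (after the try/except). Output: QMCA

Answer: QMCA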